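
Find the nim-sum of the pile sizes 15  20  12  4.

Compute the nim-sum pairwise:
15 XOR 20 = 27
27 XOR 12 = 23
23 XOR 4 = 19

19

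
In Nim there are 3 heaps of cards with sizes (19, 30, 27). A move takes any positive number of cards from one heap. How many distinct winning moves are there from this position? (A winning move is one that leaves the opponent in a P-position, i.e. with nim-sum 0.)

Nim-sum: 19 ^ 30 ^ 27 = 22.
The overall nim-sum is X = 22. A heap of size p has a winning move iff p XOR X < p (reduce it to p XOR X).
  19: 19 XOR 22 = 5 < 19 — winning move (to 5).
  30: 30 XOR 22 = 8 < 30 — winning move (to 8).
  27: 27 XOR 22 = 13 < 27 — winning move (to 13).
That gives 3 winning moves.

3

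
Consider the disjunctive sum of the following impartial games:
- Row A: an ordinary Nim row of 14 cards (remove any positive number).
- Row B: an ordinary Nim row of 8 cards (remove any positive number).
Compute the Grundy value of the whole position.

Row A is a plain Nim row of size 14, so its Grundy value is 14.
Row B is a plain Nim row of size 8, so its Grundy value is 8.
By the Sprague-Grundy theorem, the Grundy value of a sum of independent games is the XOR of the component values.
Combined value = 14 XOR 8 = 6.

6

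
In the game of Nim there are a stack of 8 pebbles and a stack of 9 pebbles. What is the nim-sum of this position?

1

Compute the nim-sum pairwise:
8 ^ 9 = 1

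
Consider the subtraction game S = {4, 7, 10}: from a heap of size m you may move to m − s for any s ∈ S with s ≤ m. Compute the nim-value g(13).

3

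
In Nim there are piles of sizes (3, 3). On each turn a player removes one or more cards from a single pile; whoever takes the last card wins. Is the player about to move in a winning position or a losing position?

Losing position

Nim-sum: 3 ⊕ 3 = 0.
The nim-sum is 0, so this is a P-position: the player to move is in a losing position under optimal play.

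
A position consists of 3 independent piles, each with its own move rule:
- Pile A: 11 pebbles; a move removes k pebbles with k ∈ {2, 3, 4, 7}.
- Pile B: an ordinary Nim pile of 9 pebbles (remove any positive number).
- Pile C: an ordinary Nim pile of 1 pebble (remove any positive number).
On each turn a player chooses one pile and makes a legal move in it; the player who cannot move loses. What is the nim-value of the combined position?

8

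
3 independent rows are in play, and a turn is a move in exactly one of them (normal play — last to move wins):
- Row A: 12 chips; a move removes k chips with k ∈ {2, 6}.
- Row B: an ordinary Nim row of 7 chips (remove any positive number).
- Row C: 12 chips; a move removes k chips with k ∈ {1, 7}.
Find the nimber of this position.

Build the Grundy sequence for row A with g(k) = mex{g(k−s) : s ∈ {2, 6}, s ≤ k}:
g(0) = mex{} = 0
g(1) = mex{} = 0
g(2) = mex{0} = 1
g(3) = mex{0} = 1
g(4) = mex{1} = 0
g(5) = mex{1} = 0
g(6) = mex{0} = 1
g(7) = mex{0} = 1
g(8) = mex{1} = 0
g(9) = mex{1} = 0
g(10) = mex{0} = 1
g(11) = mex{0} = 1
g(12) = mex{1} = 0
So g(12) = 0.
Row B is a plain Nim row of size 7, so its Grundy value is 7.
For row C, compute g(0), g(1), … with moves {1, 7}:
k:     0  1  2  3  4  5  6  7  8  9 10 11 12
g(k):  0  1  0  1  0  1  0  1  0  1  0  1  0
So g(12) = 0.
The value of a disjunctive sum is the nim-sum of the parts.
Combined value = 0 ⊕ 7 ⊕ 0 = 7.

7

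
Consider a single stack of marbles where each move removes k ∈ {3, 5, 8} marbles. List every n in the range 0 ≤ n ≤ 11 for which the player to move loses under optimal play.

Grundy values for subtraction set {3, 5, 8}:
g(0) = mex{} = 0
g(1) = mex{} = 0
g(2) = mex{} = 0
g(3) = mex{0} = 1
g(4) = mex{0} = 1
g(5) = mex{0} = 1
g(6) = mex{0,1} = 2
g(7) = mex{0,1} = 2
g(8) = mex{0,1} = 2
g(9) = mex{0,1,2} = 3
g(10) = mex{0,1,2} = 3
g(11) = mex{1,2} = 0
The P-positions (g = 0) in 0..11 are 0, 1, 2, 11.

0, 1, 2, 11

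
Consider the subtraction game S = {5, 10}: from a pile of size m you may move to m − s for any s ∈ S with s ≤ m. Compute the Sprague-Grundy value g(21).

Compute g(0), g(1), … for moves {5, 10}:
k:     0  1  2  3  4  5  6  7  8  9 10 11 12 13 14 15 16 17 18 19 20 21
g(k):  0  0  0  0  0  1  1  1  1  1  2  2  2  2  2  0  0  0  0  0  1  1
So g(21) = 1.

1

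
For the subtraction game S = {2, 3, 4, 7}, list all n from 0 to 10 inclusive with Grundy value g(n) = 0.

0, 1, 6

Grundy values for subtraction set {2, 3, 4, 7}:
g(0) = mex{} = 0
g(1) = mex{} = 0
g(2) = mex{0} = 1
g(3) = mex{0} = 1
g(4) = mex{0,1} = 2
g(5) = mex{0,1} = 2
g(6) = mex{1,2} = 0
g(7) = mex{0,1,2} = 3
g(8) = mex{0,2} = 1
g(9) = mex{0,1,2,3} = 4
g(10) = mex{0,1,3} = 2
The P-positions (g = 0) in 0..10 are 0, 1, 6.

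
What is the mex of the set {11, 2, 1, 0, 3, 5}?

The values 0, 1, 2, 3 are all present; 4 is the first non-negative integer missing from the set.

4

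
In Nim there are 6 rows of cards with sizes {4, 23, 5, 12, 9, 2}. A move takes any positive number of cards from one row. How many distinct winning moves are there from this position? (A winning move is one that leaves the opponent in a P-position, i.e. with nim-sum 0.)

Bitwise XOR of the heap sizes:
  00100  (4)
  10111  (23)
  00101  (5)
  01100  (12)
  01001  (9)
  00010  (2)
  -----
  10001  (17)
The overall nim-sum is X = 17. A row of size p has a winning move iff p XOR X < p (reduce it to p XOR X).
  4: 4 XOR 17 = 21 ≥ 4 — no move.
  23: 23 XOR 17 = 6 < 23 — winning move (to 6).
  5: 5 XOR 17 = 20 ≥ 5 — no move.
  12: 12 XOR 17 = 29 ≥ 12 — no move.
  9: 9 XOR 17 = 24 ≥ 9 — no move.
  2: 2 XOR 17 = 19 ≥ 2 — no move.
That gives 1 winning move.

1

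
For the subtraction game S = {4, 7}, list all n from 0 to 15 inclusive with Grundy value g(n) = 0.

0, 1, 2, 3, 11, 12, 13, 14

Grundy values for subtraction set {4, 7}:
k:     0  1  2  3  4  5  6  7  8  9 10 11 12 13 14 15
g(k):  0  0  0  0  1  1  1  1  2  2  2  0  0  0  0  1
The P-positions (g = 0) in 0..15 are 0, 1, 2, 3, 11, 12, 13, 14.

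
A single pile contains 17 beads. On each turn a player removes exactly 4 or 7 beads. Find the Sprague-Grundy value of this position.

Grundy values for subtraction set {4, 7}:
k:     0  1  2  3  4  5  6  7  8  9 10 11 12 13 14 15 16 17
g(k):  0  0  0  0  1  1  1  1  2  2  2  0  0  0  0  1  1  1
So g(17) = 1.

1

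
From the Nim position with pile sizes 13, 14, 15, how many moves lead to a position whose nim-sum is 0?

3

In binary:
  1101  (13)
  1110  (14)
  1111  (15)
  ----
  1100  (12)
The overall nim-sum is X = 12. A pile of size p has a winning move iff p XOR X < p (reduce it to p XOR X).
  13: 13 XOR 12 = 1 < 13 — winning move (to 1).
  14: 14 XOR 12 = 2 < 14 — winning move (to 2).
  15: 15 XOR 12 = 3 < 15 — winning move (to 3).
That gives 3 winning moves.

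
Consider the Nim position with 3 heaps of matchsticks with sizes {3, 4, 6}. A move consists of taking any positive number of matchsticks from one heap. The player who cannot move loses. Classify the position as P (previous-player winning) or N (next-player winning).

Write each in binary and XOR column by column:
  011  (3)
  100  (4)
  110  (6)
  ---
  001  (1)
The nim-sum is 1 ≠ 0, so this is an N-position: the player to move can win.

N-position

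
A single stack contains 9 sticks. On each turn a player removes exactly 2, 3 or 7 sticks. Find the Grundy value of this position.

2

Compute g(0), g(1), … for moves {2, 3, 7}:
g(0) = mex{} = 0
g(1) = mex{} = 0
g(2) = mex{0} = 1
g(3) = mex{0} = 1
g(4) = mex{0,1} = 2
g(5) = mex{1} = 0
g(6) = mex{1,2} = 0
g(7) = mex{0,2} = 1
g(8) = mex{0} = 1
g(9) = mex{0,1} = 2
So g(9) = 2.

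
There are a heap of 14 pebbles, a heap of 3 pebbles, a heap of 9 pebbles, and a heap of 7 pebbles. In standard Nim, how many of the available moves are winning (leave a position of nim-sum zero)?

3

Nim-sum: 14 ⊕ 3 ⊕ 9 ⊕ 7 = 3.
The overall nim-sum is X = 3. A heap of size p has a winning move iff p XOR X < p (reduce it to p XOR X).
  14: 14 XOR 3 = 13 < 14 — winning move (to 13).
  3: 3 XOR 3 = 0 < 3 — winning move (to 0).
  9: 9 XOR 3 = 10 ≥ 9 — no move.
  7: 7 XOR 3 = 4 < 7 — winning move (to 4).
That gives 3 winning moves.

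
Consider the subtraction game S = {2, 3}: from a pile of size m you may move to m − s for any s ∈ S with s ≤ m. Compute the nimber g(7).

Compute g(0), g(1), … for moves {2, 3}:
g(0) = mex{} = 0
g(1) = mex{} = 0
g(2) = mex{0} = 1
g(3) = mex{0} = 1
g(4) = mex{0,1} = 2
g(5) = mex{1} = 0
g(6) = mex{1,2} = 0
g(7) = mex{0,2} = 1
So g(7) = 1.

1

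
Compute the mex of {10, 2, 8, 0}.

1

0 is in the set but 1 is not, so the mex is 1.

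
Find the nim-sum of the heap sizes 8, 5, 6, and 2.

Compute the nim-sum pairwise:
8 ⊕ 5 = 13
13 ⊕ 6 = 11
11 ⊕ 2 = 9

9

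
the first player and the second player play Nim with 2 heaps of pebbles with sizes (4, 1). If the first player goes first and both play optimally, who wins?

Compute the nim-sum pairwise:
4 XOR 1 = 5
The nim-sum is 5 ≠ 0, so this is an N-position: the player to move can win; the first player has a winning move.

the first player wins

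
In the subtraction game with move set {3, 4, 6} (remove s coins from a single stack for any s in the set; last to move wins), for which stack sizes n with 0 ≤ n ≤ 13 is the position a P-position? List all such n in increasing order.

0, 1, 2, 9, 10, 11

Build the Grundy sequence with g(k) = mex{g(k−s) : s ∈ {3, 4, 6}, s ≤ k}:
k:     0  1  2  3  4  5  6  7  8  9 10 11 12 13
g(k):  0  0  0  1  1  1  2  2  2  0  0  0  1  1
The P-positions (g = 0) in 0..13 are 0, 1, 2, 9, 10, 11.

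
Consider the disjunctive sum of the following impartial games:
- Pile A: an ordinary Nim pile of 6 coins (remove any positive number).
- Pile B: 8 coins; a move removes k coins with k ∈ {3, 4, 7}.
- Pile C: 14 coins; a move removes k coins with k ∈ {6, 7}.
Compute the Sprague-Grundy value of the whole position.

4

Pile A is a plain Nim pile of size 6, so its Grundy value is 6.
Grundy values for pile B (subtraction set {3, 4, 7}):
g(0) = mex{} = 0
g(1) = mex{} = 0
g(2) = mex{} = 0
g(3) = mex{0} = 1
g(4) = mex{0} = 1
g(5) = mex{0} = 1
g(6) = mex{0,1} = 2
g(7) = mex{0,1} = 2
g(8) = mex{0,1} = 2
So g(8) = 2.
Build the Grundy sequence for pile C with g(k) = mex{g(k−s) : s ∈ {6, 7}, s ≤ k}:
k:     0  1  2  3  4  5  6  7  8  9 10 11 12 13 14
g(k):  0  0  0  0  0  0  1  1  1  1  1  1  2  0  0
So g(14) = 0.
By the Sprague-Grundy theorem, the Grundy value of a sum of independent games is the XOR of the component values.
Combined value = 6 XOR 2 XOR 0 = 4.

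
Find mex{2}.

0 is not in the set, so the mex is 0.

0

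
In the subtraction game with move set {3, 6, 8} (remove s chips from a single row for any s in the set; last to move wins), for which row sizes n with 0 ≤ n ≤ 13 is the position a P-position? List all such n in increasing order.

0, 1, 2, 11, 12, 13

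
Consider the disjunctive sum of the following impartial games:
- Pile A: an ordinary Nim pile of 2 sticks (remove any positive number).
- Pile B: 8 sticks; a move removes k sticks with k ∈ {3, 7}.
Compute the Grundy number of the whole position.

0

Pile A is a plain Nim pile of size 2, so its Grundy value is 2.
Grundy values for pile B (subtraction set {3, 7}):
k:     0  1  2  3  4  5  6  7  8
g(k):  0  0  0  1  1  1  0  2  2
So g(8) = 2.
The value of a disjunctive sum is the nim-sum of the parts.
Combined value = 2 ⊕ 2 = 0.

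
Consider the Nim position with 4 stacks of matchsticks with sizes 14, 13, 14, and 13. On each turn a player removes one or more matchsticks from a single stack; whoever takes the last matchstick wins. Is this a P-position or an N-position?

Bitwise XOR of the heap sizes:
  1110  (14)
  1101  (13)
  1110  (14)
  1101  (13)
  ----
  0000  (0)
The nim-sum is 0, so this is a P-position: the player to move is in a losing position under optimal play.

P-position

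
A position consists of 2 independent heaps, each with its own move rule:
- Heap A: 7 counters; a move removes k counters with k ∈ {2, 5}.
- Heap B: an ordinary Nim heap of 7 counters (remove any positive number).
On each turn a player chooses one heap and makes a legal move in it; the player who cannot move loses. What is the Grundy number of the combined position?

Grundy values for heap A (subtraction set {2, 5}):
k:     0  1  2  3  4  5  6  7
g(k):  0  0  1  1  0  2  1  0
So g(7) = 0.
Heap B is a plain Nim heap of size 7, so its Grundy value is 7.
By the Sprague-Grundy theorem, the Grundy value of a sum of independent games is the XOR of the component values.
Combined value = 0 XOR 7 = 7.

7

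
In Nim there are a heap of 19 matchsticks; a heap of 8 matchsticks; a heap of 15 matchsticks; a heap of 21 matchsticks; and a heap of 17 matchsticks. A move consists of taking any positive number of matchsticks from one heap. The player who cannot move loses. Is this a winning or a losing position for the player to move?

Bitwise XOR of the heap sizes:
  10011  (19)
  01000  (8)
  01111  (15)
  10101  (21)
  10001  (17)
  -----
  10000  (16)
The nim-sum is 16 ≠ 0, so this is an N-position: the player to move can win.

Winning position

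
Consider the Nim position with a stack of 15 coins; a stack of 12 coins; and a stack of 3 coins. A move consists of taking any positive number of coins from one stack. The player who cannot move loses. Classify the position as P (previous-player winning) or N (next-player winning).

Nim-sum: 15 ⊕ 12 ⊕ 3 = 0.
The nim-sum is 0, so this is a P-position: the player to move is in a losing position under optimal play.

P-position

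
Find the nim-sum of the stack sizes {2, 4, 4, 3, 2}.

3

Write each in binary and XOR column by column:
  010  (2)
  100  (4)
  100  (4)
  011  (3)
  010  (2)
  ---
  011  (3)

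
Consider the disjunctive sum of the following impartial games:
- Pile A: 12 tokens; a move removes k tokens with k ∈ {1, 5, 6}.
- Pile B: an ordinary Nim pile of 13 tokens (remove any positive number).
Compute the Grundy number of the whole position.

12

For pile A, compute g(0), g(1), … with moves {1, 5, 6}:
g(0) = mex{} = 0
g(1) = mex{0} = 1
g(2) = mex{1} = 0
g(3) = mex{0} = 1
g(4) = mex{1} = 0
g(5) = mex{0} = 1
g(6) = mex{0,1} = 2
g(7) = mex{0,1,2} = 3
g(8) = mex{0,1,3} = 2
g(9) = mex{0,1,2} = 3
g(10) = mex{0,1,3} = 2
g(11) = mex{1,2} = 0
g(12) = mex{0,2,3} = 1
So g(12) = 1.
Pile B is a plain Nim pile of size 13, so its Grundy value is 13.
The value of a disjunctive sum is the nim-sum of the parts.
Combined value = 1 ⊕ 13 = 12.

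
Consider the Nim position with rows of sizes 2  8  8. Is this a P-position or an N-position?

N-position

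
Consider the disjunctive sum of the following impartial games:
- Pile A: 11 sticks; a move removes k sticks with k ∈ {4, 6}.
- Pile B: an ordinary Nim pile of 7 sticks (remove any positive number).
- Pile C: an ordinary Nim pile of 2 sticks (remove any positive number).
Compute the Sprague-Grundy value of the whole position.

5

Grundy values for pile A (subtraction set {4, 6}):
g(0) = mex{} = 0
g(1) = mex{} = 0
g(2) = mex{} = 0
g(3) = mex{} = 0
g(4) = mex{0} = 1
g(5) = mex{0} = 1
g(6) = mex{0} = 1
g(7) = mex{0} = 1
g(8) = mex{0,1} = 2
g(9) = mex{0,1} = 2
g(10) = mex{1} = 0
g(11) = mex{1} = 0
So g(11) = 0.
Pile B is a plain Nim pile of size 7, so its Grundy value is 7.
Pile C is a plain Nim pile of size 2, so its Grundy value is 2.
By the Sprague-Grundy theorem, the Grundy value of a sum of independent games is the XOR of the component values.
Combined value = 0 ⊕ 7 ⊕ 2 = 5.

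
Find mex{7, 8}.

0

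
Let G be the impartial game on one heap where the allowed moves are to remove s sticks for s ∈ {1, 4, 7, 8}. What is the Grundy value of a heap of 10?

Compute g(0), g(1), … for moves {1, 4, 7, 8}:
k:     0  1  2  3  4  5  6  7  8  9 10
g(k):  0  1  0  1  2  0  1  2  3  2  3
So g(10) = 3.

3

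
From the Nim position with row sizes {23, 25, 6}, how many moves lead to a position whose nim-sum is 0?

Nim-sum: 23 ⊕ 25 ⊕ 6 = 8.
The overall nim-sum is X = 8. A row of size p has a winning move iff p XOR X < p (reduce it to p XOR X).
  23: 23 XOR 8 = 31 ≥ 23 — no move.
  25: 25 XOR 8 = 17 < 25 — winning move (to 17).
  6: 6 XOR 8 = 14 ≥ 6 — no move.
That gives 1 winning move.

1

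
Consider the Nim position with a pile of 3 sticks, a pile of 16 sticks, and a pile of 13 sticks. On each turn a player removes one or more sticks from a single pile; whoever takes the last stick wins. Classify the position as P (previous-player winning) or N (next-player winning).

Nim-sum: 3 ⊕ 16 ⊕ 13 = 30.
The nim-sum is 30 ≠ 0, so this is an N-position: the player to move can win.

N-position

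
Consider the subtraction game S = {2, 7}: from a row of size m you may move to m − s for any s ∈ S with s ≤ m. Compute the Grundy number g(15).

1

Build the Grundy sequence with g(k) = mex{g(k−s) : s ∈ {2, 7}, s ≤ k}:
k:     0  1  2  3  4  5  6  7  8  9 10 11 12 13 14 15
g(k):  0  0  1  1  0  0  1  1  2  0  0  1  1  0  0  1
So g(15) = 1.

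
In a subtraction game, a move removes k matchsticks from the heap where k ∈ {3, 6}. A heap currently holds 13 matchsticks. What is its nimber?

Compute g(0), g(1), … for moves {3, 6}:
g(0) = mex{} = 0
g(1) = mex{} = 0
g(2) = mex{} = 0
g(3) = mex{0} = 1
g(4) = mex{0} = 1
g(5) = mex{0} = 1
g(6) = mex{0,1} = 2
g(7) = mex{0,1} = 2
g(8) = mex{0,1} = 2
g(9) = mex{1,2} = 0
g(10) = mex{1,2} = 0
g(11) = mex{1,2} = 0
g(12) = mex{0,2} = 1
g(13) = mex{0,2} = 1
So g(13) = 1.

1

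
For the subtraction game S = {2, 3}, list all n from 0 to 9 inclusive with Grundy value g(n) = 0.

0, 1, 5, 6

Build the Grundy sequence with g(k) = mex{g(k−s) : s ∈ {2, 3}, s ≤ k}:
g(0) = mex{} = 0
g(1) = mex{} = 0
g(2) = mex{0} = 1
g(3) = mex{0} = 1
g(4) = mex{0,1} = 2
g(5) = mex{1} = 0
g(6) = mex{1,2} = 0
g(7) = mex{0,2} = 1
g(8) = mex{0} = 1
g(9) = mex{0,1} = 2
The P-positions (g = 0) in 0..9 are 0, 1, 5, 6.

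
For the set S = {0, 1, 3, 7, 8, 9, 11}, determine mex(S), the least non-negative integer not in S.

2

The values 0, 1 are all present; 2 is the first non-negative integer missing from the set.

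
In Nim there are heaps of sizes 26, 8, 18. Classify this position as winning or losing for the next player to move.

Nim-sum: 26 XOR 8 XOR 18 = 0.
The nim-sum is 0, so this is a P-position: the player to move is in a losing position under optimal play.

Losing position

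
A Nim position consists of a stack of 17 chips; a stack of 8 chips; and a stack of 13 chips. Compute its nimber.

20

Write each in binary and XOR column by column:
  10001  (17)
  01000  (8)
  01101  (13)
  -----
  10100  (20)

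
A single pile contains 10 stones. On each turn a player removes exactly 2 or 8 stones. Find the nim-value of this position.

0

Grundy values for subtraction set {2, 8}:
k:     0  1  2  3  4  5  6  7  8  9 10
g(k):  0  0  1  1  0  0  1  1  2  2  0
So g(10) = 0.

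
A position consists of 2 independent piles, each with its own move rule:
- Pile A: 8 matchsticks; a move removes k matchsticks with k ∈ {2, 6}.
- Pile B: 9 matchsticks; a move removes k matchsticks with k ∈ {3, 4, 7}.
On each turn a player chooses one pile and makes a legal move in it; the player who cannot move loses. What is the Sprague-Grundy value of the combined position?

3

Grundy values for pile A (subtraction set {2, 6}):
k:     0  1  2  3  4  5  6  7  8
g(k):  0  0  1  1  0  0  1  1  0
So g(8) = 0.
Grundy values for pile B (subtraction set {3, 4, 7}):
g(0) = mex{} = 0
g(1) = mex{} = 0
g(2) = mex{} = 0
g(3) = mex{0} = 1
g(4) = mex{0} = 1
g(5) = mex{0} = 1
g(6) = mex{0,1} = 2
g(7) = mex{0,1} = 2
g(8) = mex{0,1} = 2
g(9) = mex{0,1,2} = 3
So g(9) = 3.
By the Sprague-Grundy theorem, the Grundy value of a sum of independent games is the XOR of the component values.
Combined value = 0 XOR 3 = 3.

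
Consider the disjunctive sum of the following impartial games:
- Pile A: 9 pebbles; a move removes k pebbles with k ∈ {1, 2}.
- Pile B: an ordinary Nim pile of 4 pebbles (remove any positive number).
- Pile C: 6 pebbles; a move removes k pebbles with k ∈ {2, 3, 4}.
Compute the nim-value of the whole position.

Grundy values for pile A (subtraction set {1, 2}):
g(0) = mex{} = 0
g(1) = mex{0} = 1
g(2) = mex{0,1} = 2
g(3) = mex{1,2} = 0
g(4) = mex{0,2} = 1
g(5) = mex{0,1} = 2
g(6) = mex{1,2} = 0
g(7) = mex{0,2} = 1
g(8) = mex{0,1} = 2
g(9) = mex{1,2} = 0
So g(9) = 0.
Pile B is a plain Nim pile of size 4, so its Grundy value is 4.
For pile C, compute g(0), g(1), … with moves {2, 3, 4}:
k:     0  1  2  3  4  5  6
g(k):  0  0  1  1  2  2  0
So g(6) = 0.
By the Sprague-Grundy theorem, the Grundy value of a sum of independent games is the XOR of the component values.
Combined value = 0 ⊕ 4 ⊕ 0 = 4.

4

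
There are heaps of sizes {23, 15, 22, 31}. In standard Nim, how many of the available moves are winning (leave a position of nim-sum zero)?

3

Nim-sum: 23 ⊕ 15 ⊕ 22 ⊕ 31 = 17.
The overall nim-sum is X = 17. A heap of size p has a winning move iff p XOR X < p (reduce it to p XOR X).
  23: 23 XOR 17 = 6 < 23 — winning move (to 6).
  15: 15 XOR 17 = 30 ≥ 15 — no move.
  22: 22 XOR 17 = 7 < 22 — winning move (to 7).
  31: 31 XOR 17 = 14 < 31 — winning move (to 14).
That gives 3 winning moves.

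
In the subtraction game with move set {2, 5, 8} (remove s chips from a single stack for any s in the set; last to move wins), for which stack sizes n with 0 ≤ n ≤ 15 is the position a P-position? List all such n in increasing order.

0, 1, 4, 7, 10, 11, 14

Build the Grundy sequence with g(k) = mex{g(k−s) : s ∈ {2, 5, 8}, s ≤ k}:
k:     0  1  2  3  4  5  6  7  8  9 10 11 12 13 14 15
g(k):  0  0  1  1  0  2  1  0  2  1  0  0  1  1  0  2
The P-positions (g = 0) in 0..15 are 0, 1, 4, 7, 10, 11, 14.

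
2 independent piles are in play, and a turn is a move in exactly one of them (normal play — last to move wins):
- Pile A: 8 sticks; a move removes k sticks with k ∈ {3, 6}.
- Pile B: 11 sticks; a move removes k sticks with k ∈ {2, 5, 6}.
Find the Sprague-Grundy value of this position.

2

Grundy values for pile A (subtraction set {3, 6}):
k:     0  1  2  3  4  5  6  7  8
g(k):  0  0  0  1  1  1  2  2  2
So g(8) = 2.
For pile B, compute g(0), g(1), … with moves {2, 5, 6}:
k:     0  1  2  3  4  5  6  7  8  9 10 11
g(k):  0  0  1  1  0  2  1  3  0  2  1  0
So g(11) = 0.
By the Sprague-Grundy theorem, the Grundy value of a sum of independent games is the XOR of the component values.
Combined value = 2 ⊕ 0 = 2.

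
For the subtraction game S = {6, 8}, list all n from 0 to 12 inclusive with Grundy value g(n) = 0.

0, 1, 2, 3, 4, 5

Grundy values for subtraction set {6, 8}:
g(0) = mex{} = 0
g(1) = mex{} = 0
g(2) = mex{} = 0
g(3) = mex{} = 0
g(4) = mex{} = 0
g(5) = mex{} = 0
g(6) = mex{0} = 1
g(7) = mex{0} = 1
g(8) = mex{0} = 1
g(9) = mex{0} = 1
g(10) = mex{0} = 1
g(11) = mex{0} = 1
g(12) = mex{0,1} = 2
The P-positions (g = 0) in 0..12 are 0, 1, 2, 3, 4, 5.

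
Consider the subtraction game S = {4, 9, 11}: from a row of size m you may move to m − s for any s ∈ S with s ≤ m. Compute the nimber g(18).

0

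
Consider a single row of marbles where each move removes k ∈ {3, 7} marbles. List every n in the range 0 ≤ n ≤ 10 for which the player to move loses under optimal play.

0, 1, 2, 6, 10

Grundy values for subtraction set {3, 7}:
g(0) = mex{} = 0
g(1) = mex{} = 0
g(2) = mex{} = 0
g(3) = mex{0} = 1
g(4) = mex{0} = 1
g(5) = mex{0} = 1
g(6) = mex{1} = 0
g(7) = mex{0,1} = 2
g(8) = mex{0,1} = 2
g(9) = mex{0} = 1
g(10) = mex{1,2} = 0
The P-positions (g = 0) in 0..10 are 0, 1, 2, 6, 10.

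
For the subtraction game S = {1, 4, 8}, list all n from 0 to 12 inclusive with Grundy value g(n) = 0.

0, 2, 5, 7, 12

Compute g(0), g(1), … for moves {1, 4, 8}:
g(0) = mex{} = 0
g(1) = mex{0} = 1
g(2) = mex{1} = 0
g(3) = mex{0} = 1
g(4) = mex{0,1} = 2
g(5) = mex{1,2} = 0
g(6) = mex{0} = 1
g(7) = mex{1} = 0
g(8) = mex{0,2} = 1
g(9) = mex{0,1} = 2
g(10) = mex{0,1,2} = 3
g(11) = mex{0,1,3} = 2
g(12) = mex{1,2} = 0
The P-positions (g = 0) in 0..12 are 0, 2, 5, 7, 12.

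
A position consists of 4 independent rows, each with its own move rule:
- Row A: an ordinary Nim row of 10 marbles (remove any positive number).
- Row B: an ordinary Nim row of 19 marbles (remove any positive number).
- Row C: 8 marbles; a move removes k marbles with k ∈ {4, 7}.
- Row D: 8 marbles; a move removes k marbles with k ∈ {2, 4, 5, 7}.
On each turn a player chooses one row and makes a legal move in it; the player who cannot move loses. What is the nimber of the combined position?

31

Row A is a plain Nim row of size 10, so its Grundy value is 10.
Row B is a plain Nim row of size 19, so its Grundy value is 19.
Build the Grundy sequence for row C with g(k) = mex{g(k−s) : s ∈ {4, 7}, s ≤ k}:
g(0) = mex{} = 0
g(1) = mex{} = 0
g(2) = mex{} = 0
g(3) = mex{} = 0
g(4) = mex{0} = 1
g(5) = mex{0} = 1
g(6) = mex{0} = 1
g(7) = mex{0} = 1
g(8) = mex{0,1} = 2
So g(8) = 2.
Grundy values for row D (subtraction set {2, 4, 5, 7}):
k:     0  1  2  3  4  5  6  7  8
g(k):  0  0  1  1  2  2  3  3  4
So g(8) = 4.
By the Sprague-Grundy theorem, the Grundy value of a sum of independent games is the XOR of the component values.
Combined value = 10 ⊕ 19 ⊕ 2 ⊕ 4 = 31.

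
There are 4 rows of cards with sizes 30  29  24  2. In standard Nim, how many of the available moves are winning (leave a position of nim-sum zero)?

3

Nim-sum: 30 XOR 29 XOR 24 XOR 2 = 25.
The overall nim-sum is X = 25. A row of size p has a winning move iff p XOR X < p (reduce it to p XOR X).
  30: 30 XOR 25 = 7 < 30 — winning move (to 7).
  29: 29 XOR 25 = 4 < 29 — winning move (to 4).
  24: 24 XOR 25 = 1 < 24 — winning move (to 1).
  2: 2 XOR 25 = 27 ≥ 2 — no move.
That gives 3 winning moves.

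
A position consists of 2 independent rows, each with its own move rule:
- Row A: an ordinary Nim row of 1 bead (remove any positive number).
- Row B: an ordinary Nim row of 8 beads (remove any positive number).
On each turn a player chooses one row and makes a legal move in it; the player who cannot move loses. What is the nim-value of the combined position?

Row A is a plain Nim row of size 1, so its Grundy value is 1.
Row B is a plain Nim row of size 8, so its Grundy value is 8.
The value of a disjunctive sum is the nim-sum of the parts.
Combined value = 1 ⊕ 8 = 9.

9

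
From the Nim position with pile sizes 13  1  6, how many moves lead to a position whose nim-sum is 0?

1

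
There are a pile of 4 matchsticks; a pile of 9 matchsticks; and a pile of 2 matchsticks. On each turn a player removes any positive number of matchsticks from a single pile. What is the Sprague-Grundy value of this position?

15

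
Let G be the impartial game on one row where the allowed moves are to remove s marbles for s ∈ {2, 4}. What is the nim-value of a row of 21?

1

Build the Grundy sequence with g(k) = mex{g(k−s) : s ∈ {2, 4}, s ≤ k}:
k:     0  1  2  3  4  5  6  7  8  9 10 11 12 13 14 15 16 17 18 19 20 21
g(k):  0  0  1  1  2  2  0  0  1  1  2  2  0  0  1  1  2  2  0  0  1  1
So g(21) = 1.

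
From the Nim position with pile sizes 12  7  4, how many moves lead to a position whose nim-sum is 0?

1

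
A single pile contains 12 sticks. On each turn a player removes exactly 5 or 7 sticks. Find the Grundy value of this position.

0

Grundy values for subtraction set {5, 7}:
k:     0  1  2  3  4  5  6  7  8  9 10 11 12
g(k):  0  0  0  0  0  1  1  1  1  1  2  2  0
So g(12) = 0.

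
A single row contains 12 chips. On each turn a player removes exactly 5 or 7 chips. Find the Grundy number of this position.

Grundy values for subtraction set {5, 7}:
k:     0  1  2  3  4  5  6  7  8  9 10 11 12
g(k):  0  0  0  0  0  1  1  1  1  1  2  2  0
So g(12) = 0.

0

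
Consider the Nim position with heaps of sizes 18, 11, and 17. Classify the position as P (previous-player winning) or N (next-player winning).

N-position

Bitwise XOR of the heap sizes:
  10010  (18)
  01011  (11)
  10001  (17)
  -----
  01000  (8)
The nim-sum is 8 ≠ 0, so this is an N-position: the player to move can win.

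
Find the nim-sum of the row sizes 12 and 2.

Compute the nim-sum pairwise:
12 XOR 2 = 14

14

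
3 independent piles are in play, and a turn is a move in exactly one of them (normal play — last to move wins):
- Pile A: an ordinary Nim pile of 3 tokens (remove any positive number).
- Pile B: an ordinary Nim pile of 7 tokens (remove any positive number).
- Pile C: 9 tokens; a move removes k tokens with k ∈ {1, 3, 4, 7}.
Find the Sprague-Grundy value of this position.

Pile A is a plain Nim pile of size 3, so its Grundy value is 3.
Pile B is a plain Nim pile of size 7, so its Grundy value is 7.
Build the Grundy sequence for pile C with g(k) = mex{g(k−s) : s ∈ {1, 3, 4, 7}, s ≤ k}:
k:     0  1  2  3  4  5  6  7  8  9
g(k):  0  1  0  1  2  3  2  3  0  1
So g(9) = 1.
By the Sprague-Grundy theorem, the Grundy value of a sum of independent games is the XOR of the component values.
Combined value = 3 ⊕ 7 ⊕ 1 = 5.

5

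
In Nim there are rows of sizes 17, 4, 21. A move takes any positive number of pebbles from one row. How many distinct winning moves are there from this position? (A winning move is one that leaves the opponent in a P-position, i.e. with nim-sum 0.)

0

Nim-sum: 17 ⊕ 4 ⊕ 21 = 0.
The nim-sum is already 0, so every move leaves a nonzero nim-sum — there are no winning moves.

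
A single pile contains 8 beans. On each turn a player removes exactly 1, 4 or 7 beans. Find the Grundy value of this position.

Build the Grundy sequence with g(k) = mex{g(k−s) : s ∈ {1, 4, 7}, s ≤ k}:
k:     0  1  2  3  4  5  6  7  8
g(k):  0  1  0  1  2  0  1  2  0
So g(8) = 0.

0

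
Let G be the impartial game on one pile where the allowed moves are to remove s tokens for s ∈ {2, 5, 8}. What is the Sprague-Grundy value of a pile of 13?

1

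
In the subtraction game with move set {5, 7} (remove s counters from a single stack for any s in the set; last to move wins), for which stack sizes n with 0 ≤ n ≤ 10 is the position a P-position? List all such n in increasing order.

0, 1, 2, 3, 4

Grundy values for subtraction set {5, 7}:
g(0) = mex{} = 0
g(1) = mex{} = 0
g(2) = mex{} = 0
g(3) = mex{} = 0
g(4) = mex{} = 0
g(5) = mex{0} = 1
g(6) = mex{0} = 1
g(7) = mex{0} = 1
g(8) = mex{0} = 1
g(9) = mex{0} = 1
g(10) = mex{0,1} = 2
The P-positions (g = 0) in 0..10 are 0, 1, 2, 3, 4.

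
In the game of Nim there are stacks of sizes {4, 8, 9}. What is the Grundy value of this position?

5

Nim-sum: 4 XOR 8 XOR 9 = 5.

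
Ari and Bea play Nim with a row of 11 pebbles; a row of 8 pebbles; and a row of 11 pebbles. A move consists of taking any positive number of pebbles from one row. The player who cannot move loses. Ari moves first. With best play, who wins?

Ari wins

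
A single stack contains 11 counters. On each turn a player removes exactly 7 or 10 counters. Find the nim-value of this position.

Compute g(0), g(1), … for moves {7, 10}:
g(0) = mex{} = 0
g(1) = mex{} = 0
g(2) = mex{} = 0
g(3) = mex{} = 0
g(4) = mex{} = 0
g(5) = mex{} = 0
g(6) = mex{} = 0
g(7) = mex{0} = 1
g(8) = mex{0} = 1
g(9) = mex{0} = 1
g(10) = mex{0} = 1
g(11) = mex{0} = 1
So g(11) = 1.

1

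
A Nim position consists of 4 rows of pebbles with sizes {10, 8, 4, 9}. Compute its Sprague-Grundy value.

15

Compute the nim-sum pairwise:
10 XOR 8 = 2
2 XOR 4 = 6
6 XOR 9 = 15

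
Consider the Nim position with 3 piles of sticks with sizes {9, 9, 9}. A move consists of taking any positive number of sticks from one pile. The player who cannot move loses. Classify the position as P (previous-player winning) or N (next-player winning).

N-position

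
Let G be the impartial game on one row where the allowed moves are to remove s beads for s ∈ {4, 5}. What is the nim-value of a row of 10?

Compute g(0), g(1), … for moves {4, 5}:
k:     0  1  2  3  4  5  6  7  8  9 10
g(k):  0  0  0  0  1  1  1  1  2  0  0
So g(10) = 0.

0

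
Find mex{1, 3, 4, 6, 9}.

0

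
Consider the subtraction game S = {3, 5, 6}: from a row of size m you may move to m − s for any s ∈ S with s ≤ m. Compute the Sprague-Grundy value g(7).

2

Compute g(0), g(1), … for moves {3, 5, 6}:
k:     0  1  2  3  4  5  6  7
g(k):  0  0  0  1  1  1  2  2
So g(7) = 2.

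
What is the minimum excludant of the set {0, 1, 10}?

2

The values 0, 1 are all present; 2 is the first non-negative integer missing from the set.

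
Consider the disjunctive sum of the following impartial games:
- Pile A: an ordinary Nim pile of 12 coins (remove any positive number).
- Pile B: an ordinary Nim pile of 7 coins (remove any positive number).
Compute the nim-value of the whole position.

11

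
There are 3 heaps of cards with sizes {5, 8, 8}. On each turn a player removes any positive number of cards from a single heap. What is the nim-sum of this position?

Bitwise XOR of the heap sizes:
  0101  (5)
  1000  (8)
  1000  (8)
  ----
  0101  (5)

5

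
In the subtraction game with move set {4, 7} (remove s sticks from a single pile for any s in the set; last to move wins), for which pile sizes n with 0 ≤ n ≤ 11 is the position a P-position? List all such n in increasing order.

0, 1, 2, 3, 11

Build the Grundy sequence with g(k) = mex{g(k−s) : s ∈ {4, 7}, s ≤ k}:
g(0) = mex{} = 0
g(1) = mex{} = 0
g(2) = mex{} = 0
g(3) = mex{} = 0
g(4) = mex{0} = 1
g(5) = mex{0} = 1
g(6) = mex{0} = 1
g(7) = mex{0} = 1
g(8) = mex{0,1} = 2
g(9) = mex{0,1} = 2
g(10) = mex{0,1} = 2
g(11) = mex{1} = 0
The P-positions (g = 0) in 0..11 are 0, 1, 2, 3, 11.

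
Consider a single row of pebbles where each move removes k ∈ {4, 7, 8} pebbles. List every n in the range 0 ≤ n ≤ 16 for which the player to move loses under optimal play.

0, 1, 2, 3, 12, 13, 14, 15

Grundy values for subtraction set {4, 7, 8}:
k:     0  1  2  3  4  5  6  7  8  9 10 11 12 13 14 15 16
g(k):  0  0  0  0  1  1  1  1  2  2  2  2  0  0  0  0  1
The P-positions (g = 0) in 0..16 are 0, 1, 2, 3, 12, 13, 14, 15.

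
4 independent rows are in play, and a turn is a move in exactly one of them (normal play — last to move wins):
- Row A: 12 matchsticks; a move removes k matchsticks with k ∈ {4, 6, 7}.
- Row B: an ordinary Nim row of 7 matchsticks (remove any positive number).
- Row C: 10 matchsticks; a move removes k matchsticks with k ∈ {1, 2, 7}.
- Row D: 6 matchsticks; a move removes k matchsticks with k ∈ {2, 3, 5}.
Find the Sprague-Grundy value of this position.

Build the Grundy sequence for row A with g(k) = mex{g(k−s) : s ∈ {4, 6, 7}, s ≤ k}:
k:     0  1  2  3  4  5  6  7  8  9 10 11 12
g(k):  0  0  0  0  1  1  1  1  2  2  2  0  0
So g(12) = 0.
Row B is a plain Nim row of size 7, so its Grundy value is 7.
Grundy values for row C (subtraction set {1, 2, 7}):
g(0) = mex{} = 0
g(1) = mex{0} = 1
g(2) = mex{0,1} = 2
g(3) = mex{1,2} = 0
g(4) = mex{0,2} = 1
g(5) = mex{0,1} = 2
g(6) = mex{1,2} = 0
g(7) = mex{0,2} = 1
g(8) = mex{0,1} = 2
g(9) = mex{1,2} = 0
g(10) = mex{0,2} = 1
So g(10) = 1.
Grundy values for row D (subtraction set {2, 3, 5}):
g(0) = mex{} = 0
g(1) = mex{} = 0
g(2) = mex{0} = 1
g(3) = mex{0} = 1
g(4) = mex{0,1} = 2
g(5) = mex{0,1} = 2
g(6) = mex{0,1,2} = 3
So g(6) = 3.
By the Sprague-Grundy theorem, the Grundy value of a sum of independent games is the XOR of the component values.
Combined value = 0 XOR 7 XOR 1 XOR 3 = 5.

5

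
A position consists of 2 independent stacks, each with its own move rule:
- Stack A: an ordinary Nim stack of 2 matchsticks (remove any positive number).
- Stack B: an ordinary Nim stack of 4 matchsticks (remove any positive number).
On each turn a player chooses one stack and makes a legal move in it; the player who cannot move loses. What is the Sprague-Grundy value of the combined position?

Stack A is a plain Nim stack of size 2, so its Grundy value is 2.
Stack B is a plain Nim stack of size 4, so its Grundy value is 4.
By the Sprague-Grundy theorem, the Grundy value of a sum of independent games is the XOR of the component values.
Combined value = 2 ⊕ 4 = 6.

6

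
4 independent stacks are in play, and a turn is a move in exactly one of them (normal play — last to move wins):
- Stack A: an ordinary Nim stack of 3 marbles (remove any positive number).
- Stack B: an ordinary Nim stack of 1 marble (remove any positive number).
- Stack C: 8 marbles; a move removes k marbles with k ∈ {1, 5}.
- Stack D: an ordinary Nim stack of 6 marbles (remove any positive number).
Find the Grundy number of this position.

Stack A is a plain Nim stack of size 3, so its Grundy value is 3.
Stack B is a plain Nim stack of size 1, so its Grundy value is 1.
For stack C, compute g(0), g(1), … with moves {1, 5}:
g(0) = mex{} = 0
g(1) = mex{0} = 1
g(2) = mex{1} = 0
g(3) = mex{0} = 1
g(4) = mex{1} = 0
g(5) = mex{0} = 1
g(6) = mex{1} = 0
g(7) = mex{0} = 1
g(8) = mex{1} = 0
So g(8) = 0.
Stack D is a plain Nim stack of size 6, so its Grundy value is 6.
By the Sprague-Grundy theorem, the Grundy value of a sum of independent games is the XOR of the component values.
Combined value = 3 XOR 1 XOR 0 XOR 6 = 4.

4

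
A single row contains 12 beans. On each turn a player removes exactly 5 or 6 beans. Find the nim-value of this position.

Grundy values for subtraction set {5, 6}:
k:     0  1  2  3  4  5  6  7  8  9 10 11 12
g(k):  0  0  0  0  0  1  1  1  1  1  2  0  0
So g(12) = 0.

0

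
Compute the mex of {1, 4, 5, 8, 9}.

0 is not in the set, so the mex is 0.

0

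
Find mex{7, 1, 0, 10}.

2

The values 0, 1 are all present; 2 is the first non-negative integer missing from the set.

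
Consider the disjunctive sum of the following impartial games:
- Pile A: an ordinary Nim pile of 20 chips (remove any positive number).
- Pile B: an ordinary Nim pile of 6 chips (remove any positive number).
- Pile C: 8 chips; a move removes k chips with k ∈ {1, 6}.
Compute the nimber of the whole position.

19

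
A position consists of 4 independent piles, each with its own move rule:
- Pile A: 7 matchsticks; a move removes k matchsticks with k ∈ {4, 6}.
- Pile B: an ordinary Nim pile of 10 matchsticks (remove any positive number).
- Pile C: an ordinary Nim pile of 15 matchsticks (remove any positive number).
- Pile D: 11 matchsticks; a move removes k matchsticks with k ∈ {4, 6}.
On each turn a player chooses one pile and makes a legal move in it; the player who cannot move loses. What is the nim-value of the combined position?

4

Build the Grundy sequence for pile A with g(k) = mex{g(k−s) : s ∈ {4, 6}, s ≤ k}:
k:     0  1  2  3  4  5  6  7
g(k):  0  0  0  0  1  1  1  1
So g(7) = 1.
Pile B is a plain Nim pile of size 10, so its Grundy value is 10.
Pile C is a plain Nim pile of size 15, so its Grundy value is 15.
For pile D, compute g(0), g(1), … with moves {4, 6}:
g(0) = mex{} = 0
g(1) = mex{} = 0
g(2) = mex{} = 0
g(3) = mex{} = 0
g(4) = mex{0} = 1
g(5) = mex{0} = 1
g(6) = mex{0} = 1
g(7) = mex{0} = 1
g(8) = mex{0,1} = 2
g(9) = mex{0,1} = 2
g(10) = mex{1} = 0
g(11) = mex{1} = 0
So g(11) = 0.
By the Sprague-Grundy theorem, the Grundy value of a sum of independent games is the XOR of the component values.
Combined value = 1 ⊕ 10 ⊕ 15 ⊕ 0 = 4.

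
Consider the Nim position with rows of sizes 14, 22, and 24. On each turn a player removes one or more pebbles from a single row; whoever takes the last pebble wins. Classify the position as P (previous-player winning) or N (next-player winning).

Nim-sum: 14 ⊕ 22 ⊕ 24 = 0.
The nim-sum is 0, so this is a P-position: the player to move is in a losing position under optimal play.

P-position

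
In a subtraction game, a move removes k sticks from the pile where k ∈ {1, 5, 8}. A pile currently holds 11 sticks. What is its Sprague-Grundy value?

3

Grundy values for subtraction set {1, 5, 8}:
g(0) = mex{} = 0
g(1) = mex{0} = 1
g(2) = mex{1} = 0
g(3) = mex{0} = 1
g(4) = mex{1} = 0
g(5) = mex{0} = 1
g(6) = mex{1} = 0
g(7) = mex{0} = 1
g(8) = mex{0,1} = 2
g(9) = mex{0,1,2} = 3
g(10) = mex{0,1,3} = 2
g(11) = mex{0,1,2} = 3
So g(11) = 3.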